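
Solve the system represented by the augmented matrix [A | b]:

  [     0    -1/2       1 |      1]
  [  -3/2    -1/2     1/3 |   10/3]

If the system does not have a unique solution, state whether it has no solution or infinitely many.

Row-reduce:
Swap R1 and R2.
R1 ← R1 / (-3/2).
R2 ← R2 / (-1/2).
R1 ← R1 − 1/3·R2.
Rank is 2 with 3 unknowns, leaving x_3 free.

infinitely many solutions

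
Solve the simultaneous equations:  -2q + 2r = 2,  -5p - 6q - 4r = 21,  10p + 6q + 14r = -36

Row-reduce:
Swap R1 and R2.
R1 ← R1 / (-5).
R3 ← R3 − 10·R1.
R2 ← R2 / (-2).
R1 ← R1 − 6/5·R2.
R3 ← R3 + 6·R2.
Rank is 2 with 3 unknowns, leaving r free.

infinitely many solutions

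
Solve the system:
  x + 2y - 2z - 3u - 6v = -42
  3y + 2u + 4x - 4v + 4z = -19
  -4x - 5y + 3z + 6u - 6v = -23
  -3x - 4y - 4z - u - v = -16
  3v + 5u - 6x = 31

x = -3, y = 1, z = 4, u = -1, v = 6

Row-reduce the augmented matrix:
R2 ← R2 − 4·R1.
R3 ← R3 + 4·R1.
R4 ← R4 + 3·R1.
R5 ← R5 + 6·R1.
R2 ← R2 / (-5).
R1 ← R1 − 2·R2.
R3 ← R3 − 3·R2.
R4 ← R4 − 2·R2.
R5 ← R5 − 12·R2.
R3 ← R3 / (11/5).
R1 ← R1 − 14/5·R3.
R2 ← R2 + 12/5·R3.
R4 ← R4 + 26/5·R3.
R5 ← R5 − 84/5·R3.
R4 ← R4 / (14/11).
R1 ← R1 + 5/11·R4.
R2 ← R2 + 2/11·R4.
R3 ← R3 − 12/11·R4.
R5 ← R5 − 25/11·R4.
R5 ← R5 / (3473/14).
R1 ← R1 − 81/14·R5.
R2 ← R2 + 219/7·R5.
R3 ← R3 − 264/7·R5.
R4 ← R4 + 589/14·R5.
Reading off the reduced rows gives x = -3, y = 1, z = 4, u = -1, v = 6.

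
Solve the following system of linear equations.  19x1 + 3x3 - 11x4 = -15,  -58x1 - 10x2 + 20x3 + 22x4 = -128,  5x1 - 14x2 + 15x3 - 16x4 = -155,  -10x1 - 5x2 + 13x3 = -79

infinitely many solutions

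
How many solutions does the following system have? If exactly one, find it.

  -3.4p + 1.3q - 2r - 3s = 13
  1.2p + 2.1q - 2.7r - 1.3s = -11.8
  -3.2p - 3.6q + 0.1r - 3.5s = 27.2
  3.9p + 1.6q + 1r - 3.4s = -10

p = -4, q = -2, r = 2, s = -2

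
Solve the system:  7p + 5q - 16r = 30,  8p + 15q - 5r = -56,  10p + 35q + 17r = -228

infinitely many solutions

Row-reduce:
R1 ← R1 / (7).
R2 ← R2 − 8·R1.
R3 ← R3 − 10·R1.
R2 ← R2 / (65/7).
R1 ← R1 − 5/7·R2.
R3 ← R3 − 195/7·R2.
Rank is 2 with 3 unknowns, leaving r free.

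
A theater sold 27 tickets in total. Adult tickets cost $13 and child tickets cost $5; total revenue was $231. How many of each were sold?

adult tickets: 12, child tickets: 15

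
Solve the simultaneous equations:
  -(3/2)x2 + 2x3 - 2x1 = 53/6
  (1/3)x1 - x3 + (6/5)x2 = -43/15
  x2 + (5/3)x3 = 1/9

Row-reduce the augmented matrix:
R1 ← R1 / (-2).
R2 ← R2 − 1/3·R1.
R2 ← R2 / (19/20).
R1 ← R1 − 3/4·R2.
R3 ← R3 − 1·R2.
R3 ← R3 / (45/19).
R1 ← R1 + 9/19·R3.
R2 ← R2 + 40/57·R3.
Reading off the reduced rows gives x1 = -3, x2 = -1, x3 = 2/3.

x1 = -3, x2 = -1, x3 = 2/3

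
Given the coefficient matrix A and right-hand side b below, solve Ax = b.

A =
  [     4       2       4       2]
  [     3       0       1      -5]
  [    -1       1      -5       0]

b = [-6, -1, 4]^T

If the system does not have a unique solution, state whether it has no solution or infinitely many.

infinitely many solutions

Row-reduce:
R1 ← R1 / (4).
R2 ← R2 − 3·R1.
R3 ← R3 + 1·R1.
R2 ← R2 / (-3/2).
R1 ← R1 − 1/2·R2.
R3 ← R3 − 3/2·R2.
R3 ← R3 / (-6).
R1 ← R1 − 1/3·R3.
R2 ← R2 − 4/3·R3.
Rank is 3 with 4 unknowns, leaving x_4 free.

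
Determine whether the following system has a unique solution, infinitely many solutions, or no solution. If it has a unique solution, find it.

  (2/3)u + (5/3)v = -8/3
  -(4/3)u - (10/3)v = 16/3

Row-reduce:
R1 ← R1 / (2/3).
R2 ← R2 + 4/3·R1.
Rank is 1 with 2 unknowns, leaving v free.

infinitely many solutions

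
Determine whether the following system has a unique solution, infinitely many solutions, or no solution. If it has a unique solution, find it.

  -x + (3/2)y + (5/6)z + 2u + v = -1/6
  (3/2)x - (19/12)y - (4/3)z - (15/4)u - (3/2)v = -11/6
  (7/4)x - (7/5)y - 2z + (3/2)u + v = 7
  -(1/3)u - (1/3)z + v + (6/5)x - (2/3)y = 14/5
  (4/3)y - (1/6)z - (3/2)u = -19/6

Row-reduce:
R1 ← R1 / (-1).
R2 ← R2 − 3/2·R1.
R3 ← R3 − 7/4·R1.
R4 ← R4 − 6/5·R1.
R2 ← R2 / (2/3).
R1 ← R1 + 3/2·R2.
R3 ← R3 − 49/40·R2.
R4 ← R4 − 17/15·R2.
R5 ← R5 − 4/3·R2.
R3 ← R3 / (-373/960).
R1 ← R1 + 49/48·R3.
R2 ← R2 + 1/8·R3.
R4 ← R4 − 97/120·R3.
R4 ← R4 / (92938/5595).
R1 ← R1 + 7626/373·R4.
R2 ← R2 + 1185/373·R4.
R3 ← R3 + 6123/373·R4.
Row 5 reduces to 0 = 1, a contradiction. The system is inconsistent.

no solution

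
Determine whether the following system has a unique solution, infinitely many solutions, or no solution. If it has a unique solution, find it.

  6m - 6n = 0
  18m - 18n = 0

Row-reduce:
R1 ← R1 / (6).
R2 ← R2 − 18·R1.
Rank is 1 with 2 unknowns, leaving n free.

infinitely many solutions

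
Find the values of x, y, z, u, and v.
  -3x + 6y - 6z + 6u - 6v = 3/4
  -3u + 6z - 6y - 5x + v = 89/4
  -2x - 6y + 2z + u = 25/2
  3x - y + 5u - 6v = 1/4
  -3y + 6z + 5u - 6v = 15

Row-reduce the augmented matrix:
R1 ← R1 / (-3).
R2 ← R2 + 5·R1.
R3 ← R3 + 2·R1.
R4 ← R4 − 3·R1.
R2 ← R2 / (-16).
R1 ← R1 + 2·R2.
R3 ← R3 + 10·R2.
R4 ← R4 − 5·R2.
R5 ← R5 + 3·R2.
R3 ← R3 / (-4).
R2 ← R2 + 1·R3.
R4 ← R4 + 1·R3.
R5 ← R5 − 3·R3.
R4 ← R4 / (181/32).
R1 ← R1 + 3/8·R4.
R2 ← R2 + 15/32·R4.
R3 ← R3 + 41/32·R4.
R5 ← R5 − 361/32·R4.
R5 ← R5 / (982/181).
R1 ← R1 − 19/181·R5.
R2 ← R2 + 112/181·R5.
R3 ← R3 + 383/362·R5.
R4 ← R4 + 251/181·R5.
Reading off the reduced rows gives x = -9/4, y = -1, z = 1, u = 0, v = -1.

x = -9/4, y = -1, z = 1, u = 0, v = -1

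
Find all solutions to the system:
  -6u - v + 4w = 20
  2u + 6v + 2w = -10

infinitely many solutions

Row-reduce:
R1 ← R1 / (-6).
R2 ← R2 − 2·R1.
R2 ← R2 / (17/3).
R1 ← R1 − 1/6·R2.
Rank is 2 with 3 unknowns, leaving w free.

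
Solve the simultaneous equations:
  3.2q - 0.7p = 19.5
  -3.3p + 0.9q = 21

Row-reduce the augmented matrix:
R1 ← R1 / (-7/10).
R2 ← R2 + 33/10·R1.
R2 ← R2 / (-993/70).
R1 ← R1 + 32/7·R2.
Reading off the reduced rows gives p = -5, q = 5.

p = -5, q = 5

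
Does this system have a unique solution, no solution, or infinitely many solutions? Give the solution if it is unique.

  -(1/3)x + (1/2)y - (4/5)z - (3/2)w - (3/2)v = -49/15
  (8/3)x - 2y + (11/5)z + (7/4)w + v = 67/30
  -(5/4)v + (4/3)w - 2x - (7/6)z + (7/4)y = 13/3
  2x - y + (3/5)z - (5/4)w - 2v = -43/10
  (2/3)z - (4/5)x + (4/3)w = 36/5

infinitely many solutions

Row-reduce:
R1 ← R1 / (-1/3).
R2 ← R2 − 8/3·R1.
R3 ← R3 + 2·R1.
R4 ← R4 − 2·R1.
R5 ← R5 + 4/5·R1.
R2 ← R2 / (2).
R1 ← R1 + 3/2·R2.
R3 ← R3 + 5/4·R2.
R4 ← R4 − 2·R2.
R5 ← R5 + 6/5·R2.
R3 ← R3 / (121/120).
R1 ← R1 + 3/4·R3.
R2 ← R2 + 21/10·R3.
R5 ← R5 − 1/15·R3.
Swap R4 and R5.
R4 ← R4 / (-5359/3630).
R1 ← R1 + 129/484·R4.
R2 ← R2 − 739/242·R4.
R3 ← R3 − 1885/484·R4.
Rank is 4 with 5 unknowns, leaving v free.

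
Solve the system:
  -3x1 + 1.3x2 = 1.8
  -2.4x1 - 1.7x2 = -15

Row-reduce the augmented matrix:
R1 ← R1 / (-3).
R2 ← R2 + 12/5·R1.
R2 ← R2 / (-137/50).
R1 ← R1 + 13/30·R2.
Reading off the reduced rows gives x1 = 2, x2 = 6.

x1 = 2, x2 = 6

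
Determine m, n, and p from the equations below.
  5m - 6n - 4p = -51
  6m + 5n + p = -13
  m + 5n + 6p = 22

Row-reduce the augmented matrix:
R1 ← R1 / (5).
R2 ← R2 − 6·R1.
R3 ← R3 − 1·R1.
R2 ← R2 / (61/5).
R1 ← R1 + 6/5·R2.
R3 ← R3 − 31/5·R2.
R3 ← R3 / (235/61).
R1 ← R1 + 14/61·R3.
R2 ← R2 − 29/61·R3.
Reading off the reduced rows gives m = -5, n = 3, p = 2.

m = -5, n = 3, p = 2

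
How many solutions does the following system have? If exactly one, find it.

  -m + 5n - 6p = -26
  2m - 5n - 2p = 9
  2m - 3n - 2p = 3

m = -1, n = -3, p = 2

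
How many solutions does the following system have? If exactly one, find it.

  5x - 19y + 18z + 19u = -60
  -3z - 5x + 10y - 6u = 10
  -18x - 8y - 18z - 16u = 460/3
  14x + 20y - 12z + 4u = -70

Row-reduce the augmented matrix:
R1 ← R1 / (5).
R2 ← R2 + 5·R1.
R3 ← R3 + 18·R1.
R4 ← R4 − 14·R1.
R2 ← R2 / (-9).
R1 ← R1 + 19/5·R2.
R3 ← R3 + 382/5·R2.
R4 ← R4 − 366/5·R2.
R3 ← R3 / (-1208/15).
R1 ← R1 + 41/15·R3.
R2 ← R2 + 5/3·R3.
R4 ← R4 − 298/5·R3.
R4 ← R4 / (2060/151).
R1 ← R1 − 42/151·R4.
R2 ← R2 + 37/151·R4.
R3 ← R3 − 326/453·R4.
Reading off the reduced rows gives x = -7/3, y = -8/3, z = -7/3, u = -3.

x = -7/3, y = -8/3, z = -7/3, u = -3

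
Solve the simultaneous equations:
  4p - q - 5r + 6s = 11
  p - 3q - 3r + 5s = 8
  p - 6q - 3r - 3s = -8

infinitely many solutions

Row-reduce:
R1 ← R1 / (4).
R2 ← R2 − 1·R1.
R3 ← R3 − 1·R1.
R2 ← R2 / (-11/4).
R1 ← R1 + 1/4·R2.
R3 ← R3 + 23/4·R2.
R3 ← R3 / (21/11).
R1 ← R1 + 12/11·R3.
R2 ← R2 − 7/11·R3.
Rank is 3 with 4 unknowns, leaving s free.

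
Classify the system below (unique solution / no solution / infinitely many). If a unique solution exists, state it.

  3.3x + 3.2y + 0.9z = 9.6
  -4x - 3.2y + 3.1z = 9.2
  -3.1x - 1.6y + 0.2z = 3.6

x = -4, y = 6, z = 4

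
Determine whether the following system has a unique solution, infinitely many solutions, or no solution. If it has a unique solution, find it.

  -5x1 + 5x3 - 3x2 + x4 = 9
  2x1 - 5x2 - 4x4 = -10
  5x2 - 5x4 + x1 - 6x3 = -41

infinitely many solutions

Row-reduce:
R1 ← R1 / (-5).
R2 ← R2 − 2·R1.
R3 ← R3 − 1·R1.
R2 ← R2 / (-31/5).
R1 ← R1 − 3/5·R2.
R3 ← R3 − 22/5·R2.
R3 ← R3 / (-111/31).
R1 ← R1 + 25/31·R3.
R2 ← R2 + 10/31·R3.
Rank is 3 with 4 unknowns, leaving x4 free.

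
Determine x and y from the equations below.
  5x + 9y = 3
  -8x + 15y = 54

x = -3, y = 2

Row-reduce the augmented matrix:
R1 ← R1 / (5).
R2 ← R2 + 8·R1.
R2 ← R2 / (147/5).
R1 ← R1 − 9/5·R2.
Reading off the reduced rows gives x = -3, y = 2.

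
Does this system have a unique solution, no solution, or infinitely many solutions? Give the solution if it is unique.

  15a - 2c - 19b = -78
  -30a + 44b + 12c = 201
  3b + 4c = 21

no solution

Row-reduce:
R1 ← R1 / (15).
R2 ← R2 + 30·R1.
R2 ← R2 / (6).
R1 ← R1 + 19/15·R2.
R3 ← R3 − 3·R2.
Row 3 reduces to 0 = -3/2, a contradiction. The system is inconsistent.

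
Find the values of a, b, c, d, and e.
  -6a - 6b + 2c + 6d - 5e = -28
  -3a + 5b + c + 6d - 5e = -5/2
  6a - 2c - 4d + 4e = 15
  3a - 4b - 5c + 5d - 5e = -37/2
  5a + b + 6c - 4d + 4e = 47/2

a = 3/2, b = 2, c = 1, d = 1, e = 3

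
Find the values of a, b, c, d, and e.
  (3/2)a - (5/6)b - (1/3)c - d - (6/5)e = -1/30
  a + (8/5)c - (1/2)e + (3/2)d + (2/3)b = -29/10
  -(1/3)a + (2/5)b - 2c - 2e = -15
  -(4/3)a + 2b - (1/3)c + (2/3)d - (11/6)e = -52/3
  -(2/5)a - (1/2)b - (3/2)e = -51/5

a = 3, b = 0, c = 1, d = -3, e = 6

Row-reduce the augmented matrix:
R1 ← R1 / (3/2).
R2 ← R2 − 1·R1.
R3 ← R3 + 1/3·R1.
R4 ← R4 + 4/3·R1.
R5 ← R5 + 2/5·R1.
R2 ← R2 / (11/9).
R1 ← R1 + 5/9·R2.
R3 ← R3 − 29/135·R2.
R4 ← R4 − 34/27·R2.
R5 ← R5 + 13/18·R2.
R3 ← R3 / (-5926/2475).
R1 ← R1 − 20/33·R3.
R2 ← R2 − 82/55·R3.
R4 ← R4 + 1241/495·R3.
R5 ← R5 − 163/165·R3.
R4 ← R4 / (-64823/35556).
R1 ← R1 − 981/5926·R4.
R2 ← R2 − 4140/2963·R4.
R3 ← R3 − 2985/11852·R4.
R5 ← R5 − 11331/14815·R4.
R5 ← R5 / (-9487221/3241150).
R1 ← R1 + 428349/324115·R5.
R2 ← R2 + 116484/64823·R5.
R3 ← R3 − 111609/129646·R5.
R4 ← R4 − 138757/324115·R5.
Reading off the reduced rows gives a = 3, b = 0, c = 1, d = -3, e = 6.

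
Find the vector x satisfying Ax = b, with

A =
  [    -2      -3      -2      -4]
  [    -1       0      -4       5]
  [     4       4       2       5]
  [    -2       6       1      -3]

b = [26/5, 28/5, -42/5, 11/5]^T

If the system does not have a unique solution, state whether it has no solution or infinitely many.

Row-reduce the augmented matrix:
R1 ← R1 / (-2).
R2 ← R2 + 1·R1.
R3 ← R3 − 4·R1.
R4 ← R4 + 2·R1.
R2 ← R2 / (3/2).
R1 ← R1 − 3/2·R2.
R3 ← R3 + 2·R2.
R4 ← R4 − 9·R2.
R3 ← R3 / (-6).
R1 ← R1 − 4·R3.
R2 ← R2 + 2·R3.
R4 ← R4 − 21·R3.
R4 ← R4 / (-113/6).
R1 ← R1 + 7/9·R4.
R2 ← R2 − 23/9·R4.
R3 ← R3 + 19/18·R4.
Reading off the reduced rows gives x_1 = -8/5, x_2 = 0, x_3 = -1, x_4 = 0.

x_1 = -8/5, x_2 = 0, x_3 = -1, x_4 = 0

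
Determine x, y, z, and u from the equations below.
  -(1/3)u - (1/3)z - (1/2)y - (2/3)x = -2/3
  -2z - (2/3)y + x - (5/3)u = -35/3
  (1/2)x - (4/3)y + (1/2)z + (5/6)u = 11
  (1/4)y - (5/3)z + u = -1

x = 0, y = -4, z = 3, u = 5

Row-reduce the augmented matrix:
R1 ← R1 / (-2/3).
R2 ← R2 − 1·R1.
R3 ← R3 − 1/2·R1.
R2 ← R2 / (-17/12).
R1 ← R1 − 3/4·R2.
R3 ← R3 + 41/24·R2.
R4 ← R4 − 1/4·R2.
R3 ← R3 / (111/34).
R1 ← R1 + 14/17·R3.
R2 ← R2 − 30/17·R3.
R4 ← R4 + 215/102·R3.
R4 ← R4 / (5357/1998).
R1 ← R1 − 53/333·R4.
R2 ← R2 + 22/111·R4.
R3 ← R3 − 326/333·R4.
Reading off the reduced rows gives x = 0, y = -4, z = 3, u = 5.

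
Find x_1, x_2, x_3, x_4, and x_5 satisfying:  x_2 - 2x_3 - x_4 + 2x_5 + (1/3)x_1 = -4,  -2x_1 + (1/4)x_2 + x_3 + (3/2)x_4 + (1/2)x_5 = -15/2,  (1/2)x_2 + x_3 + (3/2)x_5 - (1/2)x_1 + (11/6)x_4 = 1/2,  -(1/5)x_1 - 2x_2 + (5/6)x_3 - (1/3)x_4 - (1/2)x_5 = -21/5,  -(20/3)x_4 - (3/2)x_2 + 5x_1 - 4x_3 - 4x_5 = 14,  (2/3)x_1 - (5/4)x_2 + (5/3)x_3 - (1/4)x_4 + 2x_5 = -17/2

x_1 = 6, x_2 = 0, x_3 = -3, x_4 = 6, x_5 = -3

Row-reduce the augmented matrix:
R1 ← R1 / (1/3).
R2 ← R2 + 2·R1.
R3 ← R3 + 1/2·R1.
R4 ← R4 + 1/5·R1.
R5 ← R5 − 5·R1.
R6 ← R6 − 2/3·R1.
R2 ← R2 / (25/4).
R1 ← R1 − 3·R2.
R3 ← R3 − 2·R2.
R4 ← R4 + 7/5·R2.
R5 ← R5 + 33/2·R2.
R6 ← R6 + 13/4·R2.
R3 ← R3 / (38/25).
R1 ← R1 + 18/25·R3.
R2 ← R2 + 44/25·R3.
R4 ← R4 + 2123/750·R3.
R5 ← R5 + 76/25·R3.
R6 ← R6 + 4/75·R3.
R4 ← R4 / (49/36).
R2 ← R2 − 4/3·R4.
R3 ← R3 − 7/6·R4.
R6 ← R6 + 19/36·R4.
Swap R5 and R6.
R5 ← R5 / (232219/37240).
R1 ← R1 − 9/38·R5.
R2 ← R2 + 8201/4655·R5.
R3 ← R3 + 2307/665·R5.
R4 ← R4 − 30309/9310·R5.
R6 reduces to 0 = 0, so the extra equation is consistent.
Reading off the reduced rows gives x_1 = 6, x_2 = 0, x_3 = -3, x_4 = 6, x_5 = -3.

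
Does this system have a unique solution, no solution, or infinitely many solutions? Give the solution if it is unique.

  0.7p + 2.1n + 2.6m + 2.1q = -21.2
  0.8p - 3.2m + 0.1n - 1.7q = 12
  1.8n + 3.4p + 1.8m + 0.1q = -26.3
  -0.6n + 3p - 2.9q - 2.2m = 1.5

m = -6, n = -5, p = -2, q = 3

Row-reduce the augmented matrix:
R1 ← R1 / (13/5).
R2 ← R2 + 16/5·R1.
R3 ← R3 − 9/5·R1.
R4 ← R4 + 11/5·R1.
R2 ← R2 / (349/130).
R1 ← R1 − 21/26·R2.
R3 ← R3 − 9/26·R2.
R4 ← R4 − 153/130·R2.
R3 ← R3 / (9427/3490).
R1 ← R1 + 161/698·R3.
R2 ← R2 − 216/349·R3.
R4 ← R4 − 1999/698·R3.
R4 ← R4 / (2143/47135).
R1 ← R1 − 7847/18854·R4.
R2 ← R2 − 6277/9427·R4.
R3 ← R3 + 5123/9427·R4.
Reading off the reduced rows gives m = -6, n = -5, p = -2, q = 3.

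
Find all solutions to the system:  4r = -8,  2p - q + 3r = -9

infinitely many solutions

Row-reduce:
Swap R1 and R2.
R1 ← R1 / (2).
R2 ← R2 / (4).
R1 ← R1 − 3/2·R2.
Rank is 2 with 3 unknowns, leaving q free.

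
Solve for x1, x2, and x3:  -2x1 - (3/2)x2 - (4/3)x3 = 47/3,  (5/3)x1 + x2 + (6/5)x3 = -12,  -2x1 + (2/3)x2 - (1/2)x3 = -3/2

Row-reduce the augmented matrix:
R1 ← R1 / (-2).
R2 ← R2 − 5/3·R1.
R3 ← R3 + 2·R1.
R2 ← R2 / (-1/4).
R1 ← R1 − 3/4·R2.
R3 ← R3 − 13/6·R2.
R3 ← R3 / (433/270).
R1 ← R1 − 14/15·R3.
R2 ← R2 + 16/45·R3.
Reading off the reduced rows gives x1 = 0, x2 = -6, x3 = -5.

x1 = 0, x2 = -6, x3 = -5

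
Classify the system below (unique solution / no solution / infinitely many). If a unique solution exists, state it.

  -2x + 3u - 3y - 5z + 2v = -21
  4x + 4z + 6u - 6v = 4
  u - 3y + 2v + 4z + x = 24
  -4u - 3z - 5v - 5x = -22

infinitely many solutions

Row-reduce:
R1 ← R1 / (-2).
R2 ← R2 − 4·R1.
R3 ← R3 − 1·R1.
R4 ← R4 + 5·R1.
R2 ← R2 / (-6).
R1 ← R1 − 3/2·R2.
R3 ← R3 + 9/2·R2.
R4 ← R4 − 15/2·R2.
R3 ← R3 / (6).
R1 ← R1 − 1·R3.
R2 ← R2 − 1·R3.
R4 ← R4 − 2·R3.
R4 ← R4 / (17/3).
R1 ← R1 − 31/12·R4.
R2 ← R2 + 11/12·R4.
R3 ← R3 + 13/12·R4.
Rank is 4 with 5 unknowns, leaving v free.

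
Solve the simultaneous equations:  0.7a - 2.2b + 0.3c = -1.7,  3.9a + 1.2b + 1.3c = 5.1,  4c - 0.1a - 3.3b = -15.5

a = 2, b = 1, c = -3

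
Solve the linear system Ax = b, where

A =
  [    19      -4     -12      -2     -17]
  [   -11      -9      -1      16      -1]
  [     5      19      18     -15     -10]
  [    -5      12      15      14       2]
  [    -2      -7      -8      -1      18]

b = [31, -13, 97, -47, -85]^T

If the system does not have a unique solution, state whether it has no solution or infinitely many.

Row-reduce the augmented matrix:
R1 ← R1 / (19).
R2 ← R2 + 11·R1.
R3 ← R3 − 5·R1.
R4 ← R4 + 5·R1.
R5 ← R5 + 2·R1.
R2 ← R2 / (-215/19).
R1 ← R1 + 4/19·R2.
R3 ← R3 − 381/19·R2.
R4 ← R4 − 208/19·R2.
R5 ← R5 + 141/19·R2.
R3 ← R3 / (1521/215).
R1 ← R1 + 104/215·R3.
R2 ← R2 − 151/215·R3.
R4 ← R4 − 893/215·R3.
R5 ← R5 + 871/215·R3.
R4 ← R4 / (31771/1521).
R1 ← R1 − 50/117·R4.
R2 ← R2 + 3781/1521·R4.
R3 ← R3 − 2543/1521·R4.
R5 ← R5 + 488/117·R4.
R5 ← R5 / (300737/31771).
R1 ← R1 + 76777/31771·R5.
R2 ← R2 − 114379/31771·R5.
R3 ← R3 + 115077/31771·R5.
R4 ← R4 − 2376/31771·R5.
Reading off the reduced rows gives x_1 = -2, x_2 = -3, x_3 = 3, x_4 = -4, x_5 = -5.

x_1 = -2, x_2 = -3, x_3 = 3, x_4 = -4, x_5 = -5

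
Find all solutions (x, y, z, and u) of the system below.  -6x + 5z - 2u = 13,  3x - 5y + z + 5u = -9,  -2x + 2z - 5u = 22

infinitely many solutions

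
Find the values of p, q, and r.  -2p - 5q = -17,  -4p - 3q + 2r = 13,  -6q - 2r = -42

p = -4, q = 5, r = 6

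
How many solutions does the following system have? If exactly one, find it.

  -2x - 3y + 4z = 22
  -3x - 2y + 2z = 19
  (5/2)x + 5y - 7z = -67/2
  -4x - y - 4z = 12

Row-reduce:
R1 ← R1 / (-2).
R2 ← R2 + 3·R1.
R3 ← R3 − 5/2·R1.
R4 ← R4 + 4·R1.
R2 ← R2 / (5/2).
R1 ← R1 − 3/2·R2.
R3 ← R3 − 5/4·R2.
R4 ← R4 − 5·R2.
Swap R3 and R4.
R3 ← R3 / (-4).
R1 ← R1 − 2/5·R3.
R2 ← R2 + 8/5·R3.
Row 4 reduces to 0 = 1, a contradiction. The system is inconsistent.

no solution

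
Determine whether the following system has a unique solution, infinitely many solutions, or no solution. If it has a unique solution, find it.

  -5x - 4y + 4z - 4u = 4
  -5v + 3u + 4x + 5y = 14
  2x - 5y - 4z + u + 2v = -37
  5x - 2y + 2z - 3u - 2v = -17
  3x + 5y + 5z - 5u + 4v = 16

Row-reduce the augmented matrix:
R1 ← R1 / (-5).
R2 ← R2 − 4·R1.
R3 ← R3 − 2·R1.
R4 ← R4 − 5·R1.
R5 ← R5 − 3·R1.
R2 ← R2 / (9/5).
R1 ← R1 − 4/5·R2.
R3 ← R3 + 33/5·R2.
R4 ← R4 + 6·R2.
R5 ← R5 − 13/5·R2.
R3 ← R3 / (28/3).
R1 ← R1 + 20/9·R3.
R2 ← R2 − 16/9·R3.
R4 ← R4 − 50/3·R3.
R5 ← R5 − 25/9·R3.
R4 ← R4 / (-37/7).
R1 ← R1 − 4/7·R4.
R2 ← R2 − 1/7·R4.
R3 ← R3 + 1/7·R4.
R5 ← R5 + 47/7·R4.
R5 ← R5 / (1219/444).
R1 ← R1 + 59/111·R5.
R2 ← R2 − 137/222·R5.
R3 ← R3 + 301/148·R5.
R4 ← R4 + 147/74·R5.
Reading off the reduced rows gives x = -4, y = 6, z = -3, u = -5, v = -3.

x = -4, y = 6, z = -3, u = -5, v = -3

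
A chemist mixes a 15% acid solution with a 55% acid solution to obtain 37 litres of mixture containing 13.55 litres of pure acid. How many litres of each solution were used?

Let a = litres of solution A, b = litres of solution B.
  a + b = 37
  (11/20)b + (3/20)a = 271/20
Row-reduce the augmented matrix:
R2 ← R2 − 3/20·R1.
R2 ← R2 / (2/5).
R1 ← R1 − 1·R2.
Reading off the reduced rows gives a = 17, b = 20.

litres of solution A: 17, litres of solution B: 20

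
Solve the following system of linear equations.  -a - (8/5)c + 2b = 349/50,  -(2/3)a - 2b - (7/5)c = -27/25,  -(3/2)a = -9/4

a = 3/2, b = 2, c = -14/5

Row-reduce the augmented matrix:
R1 ← R1 / (-1).
R2 ← R2 + 2/3·R1.
R3 ← R3 + 3/2·R1.
R2 ← R2 / (-10/3).
R1 ← R1 + 2·R2.
R3 ← R3 + 3·R2.
R3 ← R3 / (27/10).
R1 ← R1 − 9/5·R3.
R2 ← R2 − 1/10·R3.
Reading off the reduced rows gives a = 3/2, b = 2, c = -14/5.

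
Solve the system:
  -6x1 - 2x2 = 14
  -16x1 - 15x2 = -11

x1 = -4, x2 = 5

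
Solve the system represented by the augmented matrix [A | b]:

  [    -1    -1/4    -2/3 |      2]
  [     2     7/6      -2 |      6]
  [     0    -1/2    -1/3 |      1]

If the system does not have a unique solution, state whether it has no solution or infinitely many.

Row-reduce the augmented matrix:
R1 ← R1 / (-1).
R2 ← R2 − 2·R1.
R2 ← R2 / (2/3).
R1 ← R1 − 1/4·R2.
R3 ← R3 + 1/2·R2.
R3 ← R3 / (-17/6).
R1 ← R1 − 23/12·R3.
R2 ← R2 + 5·R3.
Reading off the reduced rows gives x_1 = 0, x_2 = 0, x_3 = -3.

x_1 = 0, x_2 = 0, x_3 = -3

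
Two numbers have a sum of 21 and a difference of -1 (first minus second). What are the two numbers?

first number: 10, second number: 11

Let x = first number, y = second number.
  x + y = 21
  x - y = -1
From equation 1: x = 21 − y.
Substitute into equation 2 and solve: y = 11.
Then x = 10.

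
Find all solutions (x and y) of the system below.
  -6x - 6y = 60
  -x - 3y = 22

Row-reduce the augmented matrix:
R1 ← R1 / (-6).
R2 ← R2 + 1·R1.
R2 ← R2 / (-2).
R1 ← R1 − 1·R2.
Reading off the reduced rows gives x = -4, y = -6.

x = -4, y = -6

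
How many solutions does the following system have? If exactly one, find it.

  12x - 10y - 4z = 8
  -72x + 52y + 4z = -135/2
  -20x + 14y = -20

Row-reduce:
R1 ← R1 / (12).
R2 ← R2 + 72·R1.
R3 ← R3 + 20·R1.
R2 ← R2 / (-8).
R1 ← R1 + 5/6·R2.
R3 ← R3 + 8/3·R2.
Row 3 reduces to 0 = -1/6, a contradiction. The system is inconsistent.

no solution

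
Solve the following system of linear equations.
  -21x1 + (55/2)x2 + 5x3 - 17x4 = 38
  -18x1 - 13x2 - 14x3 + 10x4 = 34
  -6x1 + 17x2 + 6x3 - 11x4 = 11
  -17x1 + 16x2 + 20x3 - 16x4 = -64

Row-reduce:
R1 ← R1 / (-21).
R2 ← R2 + 18·R1.
R3 ← R3 + 6·R1.
R4 ← R4 + 17·R1.
R2 ← R2 / (-256/7).
R1 ← R1 + 55/42·R2.
R3 ← R3 − 64/7·R2.
R4 ← R4 + 263/42·R2.
Swap R3 and R4.
R3 ← R3 / (229/12).
R1 ← R1 − 5/12·R3.
R2 ← R2 − 1/2·R3.
Row 4 reduces to 0 = 1/2, a contradiction. The system is inconsistent.

no solution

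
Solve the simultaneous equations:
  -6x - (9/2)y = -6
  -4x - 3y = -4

infinitely many solutions

Row-reduce:
R1 ← R1 / (-6).
R2 ← R2 + 4·R1.
Rank is 1 with 2 unknowns, leaving y free.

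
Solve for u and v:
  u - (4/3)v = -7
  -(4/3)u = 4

u = -3, v = 3

Row-reduce the augmented matrix:
R2 ← R2 + 4/3·R1.
R2 ← R2 / (-16/9).
R1 ← R1 + 4/3·R2.
Reading off the reduced rows gives u = -3, v = 3.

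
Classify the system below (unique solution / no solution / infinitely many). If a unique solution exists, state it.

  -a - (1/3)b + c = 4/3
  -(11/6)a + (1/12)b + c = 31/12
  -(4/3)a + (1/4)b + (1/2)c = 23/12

Row-reduce:
R1 ← R1 / (-1).
R2 ← R2 + 11/6·R1.
R3 ← R3 + 4/3·R1.
R2 ← R2 / (25/36).
R1 ← R1 − 1/3·R2.
R3 ← R3 − 25/36·R2.
Rank is 2 with 3 unknowns, leaving c free.

infinitely many solutions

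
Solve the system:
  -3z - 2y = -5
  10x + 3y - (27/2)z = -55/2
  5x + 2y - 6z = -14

no solution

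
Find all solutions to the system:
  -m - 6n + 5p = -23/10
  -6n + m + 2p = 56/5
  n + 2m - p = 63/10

m = 3, n = -11/5, p = -5/2

Row-reduce the augmented matrix:
R1 ← R1 / (-1).
R2 ← R2 − 1·R1.
R3 ← R3 − 2·R1.
R2 ← R2 / (-12).
R1 ← R1 − 6·R2.
R3 ← R3 + 11·R2.
R3 ← R3 / (31/12).
R1 ← R1 + 3/2·R3.
R2 ← R2 + 7/12·R3.
Reading off the reduced rows gives m = 3, n = -11/5, p = -5/2.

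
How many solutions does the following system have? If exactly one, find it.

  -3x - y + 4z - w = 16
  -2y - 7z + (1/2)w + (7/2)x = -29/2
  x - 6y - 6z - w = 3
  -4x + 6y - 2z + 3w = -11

infinitely many solutions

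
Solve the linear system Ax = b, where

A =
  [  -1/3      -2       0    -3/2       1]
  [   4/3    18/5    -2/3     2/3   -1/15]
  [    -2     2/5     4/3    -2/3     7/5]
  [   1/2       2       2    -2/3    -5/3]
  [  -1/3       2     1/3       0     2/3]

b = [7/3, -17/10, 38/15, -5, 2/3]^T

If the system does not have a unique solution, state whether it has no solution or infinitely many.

Row-reduce:
R1 ← R1 / (-1/3).
R2 ← R2 − 4/3·R1.
R3 ← R3 + 2·R1.
R4 ← R4 − 1/2·R1.
R5 ← R5 + 1/3·R1.
R2 ← R2 / (-22/5).
R1 ← R1 − 6·R2.
R3 ← R3 − 62/5·R2.
R4 ← R4 + 1·R2.
R5 ← R5 − 4·R2.
R3 ← R3 / (-6/11).
R1 ← R1 + 10/11·R3.
R2 ← R2 − 5/33·R3.
R4 ← R4 − 71/33·R3.
R5 ← R5 + 3/11·R3.
R4 ← R4 / (-3037/108).
R1 ← R1 − 151/18·R4.
R2 ← R2 + 35/54·R4.
R3 ← R3 − 221/18·R4.
Row 5 reduces to 0 = 1/4, a contradiction. The system is inconsistent.

no solution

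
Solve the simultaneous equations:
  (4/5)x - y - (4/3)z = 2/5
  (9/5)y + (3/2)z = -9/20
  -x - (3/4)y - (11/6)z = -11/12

x = 1/2, y = -2/3, z = 1/2

Row-reduce the augmented matrix:
R1 ← R1 / (4/5).
R3 ← R3 + 1·R1.
R2 ← R2 / (9/5).
R1 ← R1 + 5/4·R2.
R3 ← R3 + 2·R2.
R3 ← R3 / (-11/6).
R1 ← R1 + 5/8·R3.
R2 ← R2 − 5/6·R3.
Reading off the reduced rows gives x = 1/2, y = -2/3, z = 1/2.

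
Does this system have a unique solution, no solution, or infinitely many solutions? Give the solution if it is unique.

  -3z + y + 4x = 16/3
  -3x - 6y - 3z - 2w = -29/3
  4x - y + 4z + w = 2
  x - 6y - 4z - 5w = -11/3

x = 1, y = 4/3, z = 0, w = -2/3

Row-reduce the augmented matrix:
R1 ← R1 / (4).
R2 ← R2 + 3·R1.
R3 ← R3 − 4·R1.
R4 ← R4 − 1·R1.
R2 ← R2 / (-21/4).
R1 ← R1 − 1/4·R2.
R3 ← R3 + 2·R2.
R4 ← R4 + 25/4·R2.
R3 ← R3 / (9).
R1 ← R1 + 1·R3.
R2 ← R2 − 1·R3.
R4 ← R4 − 3·R3.
R4 ← R4 / (-202/63).
R1 ← R1 − 19/189·R4.
R2 ← R2 − 5/27·R4.
R3 ← R3 − 37/189·R4.
Reading off the reduced rows gives x = 1, y = 4/3, z = 0, w = -2/3.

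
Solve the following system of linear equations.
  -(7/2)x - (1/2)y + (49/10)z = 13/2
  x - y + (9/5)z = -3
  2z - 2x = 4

Row-reduce:
R1 ← R1 / (-7/2).
R2 ← R2 − 1·R1.
R3 ← R3 + 2·R1.
R2 ← R2 / (-8/7).
R1 ← R1 − 1/7·R2.
R3 ← R3 − 2/7·R2.
Rank is 2 with 3 unknowns, leaving z free.

infinitely many solutions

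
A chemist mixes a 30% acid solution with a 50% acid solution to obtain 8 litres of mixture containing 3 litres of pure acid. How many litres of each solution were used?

litres of solution A: 5, litres of solution B: 3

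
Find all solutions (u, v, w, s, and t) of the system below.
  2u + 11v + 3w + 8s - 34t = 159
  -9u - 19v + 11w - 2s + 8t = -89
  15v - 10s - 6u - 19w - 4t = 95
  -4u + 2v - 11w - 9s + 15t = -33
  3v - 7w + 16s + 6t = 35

Row-reduce:
R1 ← R1 / (2).
R2 ← R2 + 9·R1.
R3 ← R3 + 6·R1.
R4 ← R4 + 4·R1.
R2 ← R2 / (61/2).
R1 ← R1 − 11/2·R2.
R3 ← R3 − 48·R2.
R4 ← R4 − 24·R2.
R5 ← R5 − 3·R2.
R3 ← R3 / (-2962/61).
R1 ← R1 + 178/61·R3.
R2 ← R2 − 49/61·R3.
R4 ← R4 + 1481/61·R3.
R5 ← R5 + 574/61·R3.
Swap R4 and R5.
R4 ← R4 / (30082/1481).
R1 ← R1 − 360/1481·R4.
R2 ← R2 − 683/1481·R4.
R3 ← R3 − 1205/1481·R4.
Row 5 reduces to 0 = -1, a contradiction. The system is inconsistent.

no solution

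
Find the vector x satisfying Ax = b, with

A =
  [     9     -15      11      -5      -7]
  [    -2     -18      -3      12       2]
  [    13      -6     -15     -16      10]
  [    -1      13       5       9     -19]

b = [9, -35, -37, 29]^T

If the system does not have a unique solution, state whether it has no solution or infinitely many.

infinitely many solutions

Row-reduce:
R1 ← R1 / (9).
R2 ← R2 + 2·R1.
R3 ← R3 − 13·R1.
R4 ← R4 + 1·R1.
R2 ← R2 / (-64/3).
R1 ← R1 + 5/3·R2.
R3 ← R3 − 47/3·R2.
R4 ← R4 − 34/3·R2.
R3 ← R3 / (-2003/64).
R1 ← R1 − 81/64·R3.
R2 ← R2 − 5/192·R3.
R4 ← R4 − 569/96·R3.
R4 ← R4 / (84614/6009).
R1 ← R1 + 2880/2003·R4.
R2 ← R2 + 3071/6009·R4.
R3 ← R3 − 50/2003·R4.
Rank is 4 with 5 unknowns, leaving x_5 free.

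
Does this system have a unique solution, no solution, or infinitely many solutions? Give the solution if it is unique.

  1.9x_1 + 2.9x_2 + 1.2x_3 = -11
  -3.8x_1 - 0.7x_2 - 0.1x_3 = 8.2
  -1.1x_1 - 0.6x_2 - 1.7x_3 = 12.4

Row-reduce the augmented matrix:
R1 ← R1 / (19/10).
R2 ← R2 + 19/5·R1.
R3 ← R3 + 11/10·R1.
R2 ← R2 / (51/10).
R1 ← R1 − 29/19·R2.
R3 ← R3 − 41/38·R2.
R3 ← R3 / (-7228/4845).
R1 ← R1 + 55/969·R3.
R2 ← R2 − 23/51·R3.
Reading off the reduced rows gives x_1 = -2, x_2 = 0, x_3 = -6.

x_1 = -2, x_2 = 0, x_3 = -6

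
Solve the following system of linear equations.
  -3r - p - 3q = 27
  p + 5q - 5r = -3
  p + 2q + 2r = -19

Row-reduce the augmented matrix:
R1 ← R1 / (-1).
R2 ← R2 − 1·R1.
R3 ← R3 − 1·R1.
R2 ← R2 / (2).
R1 ← R1 − 3·R2.
R3 ← R3 + 1·R2.
R3 ← R3 / (-5).
R1 ← R1 − 15·R3.
R2 ← R2 + 4·R3.
Reading off the reduced rows gives p = -3, q = -4, r = -4.

p = -3, q = -4, r = -4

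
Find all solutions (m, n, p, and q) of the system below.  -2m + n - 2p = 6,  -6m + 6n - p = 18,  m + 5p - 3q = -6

Row-reduce:
R1 ← R1 / (-2).
R2 ← R2 + 6·R1.
R3 ← R3 − 1·R1.
R2 ← R2 / (3).
R1 ← R1 + 1/2·R2.
R3 ← R3 − 1/2·R2.
R3 ← R3 / (19/6).
R1 ← R1 − 11/6·R3.
R2 ← R2 − 5/3·R3.
Rank is 3 with 4 unknowns, leaving q free.

infinitely many solutions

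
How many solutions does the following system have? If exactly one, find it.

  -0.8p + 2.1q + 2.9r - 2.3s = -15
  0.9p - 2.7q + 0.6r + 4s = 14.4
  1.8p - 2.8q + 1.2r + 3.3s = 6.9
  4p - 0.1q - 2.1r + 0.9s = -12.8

p = -5, q = -3, r = -2, s = 3

Row-reduce the augmented matrix:
R1 ← R1 / (-4/5).
R2 ← R2 − 9/10·R1.
R3 ← R3 − 9/5·R1.
R4 ← R4 − 4·R1.
R2 ← R2 / (-27/80).
R1 ← R1 + 21/8·R2.
R3 ← R3 − 77/40·R2.
R4 ← R4 − 52/5·R2.
R3 ← R3 / (1339/45).
R1 ← R1 + 101/3·R3.
R2 ← R2 + 103/9·R3.
R4 ← R4 − 5914/45·R3.
R4 ← R4 / (112958/20085).
R1 ← R1 + 8975/8034·R4.
R2 ← R2 + 47/26·R4.
R3 ← R3 − 1669/8034·R4.
Reading off the reduced rows gives p = -5, q = -3, r = -2, s = 3.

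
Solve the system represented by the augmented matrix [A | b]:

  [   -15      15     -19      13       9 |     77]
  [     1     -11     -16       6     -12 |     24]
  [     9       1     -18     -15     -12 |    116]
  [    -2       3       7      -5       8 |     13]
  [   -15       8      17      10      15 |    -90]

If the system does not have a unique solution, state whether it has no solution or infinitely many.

Row-reduce the augmented matrix:
R1 ← R1 / (-15).
R2 ← R2 − 1·R1.
R3 ← R3 − 9·R1.
R4 ← R4 + 2·R1.
R5 ← R5 + 15·R1.
R2 ← R2 / (-10).
R1 ← R1 + 1·R2.
R3 ← R3 − 10·R2.
R4 ← R4 − 1·R2.
R5 ← R5 + 7·R2.
R3 ← R3 / (-140/3).
R1 ← R1 − 449/150·R3.
R2 ← R2 − 259/150·R3.
R4 ← R4 − 1171/150·R3.
R5 ← R5 − 7213/150·R3.
R4 ← R4 / (-42717/7000).
R1 ← R1 + 11023/7000·R4.
R2 ← R2 + 699/1000·R4.
R3 ← R3 − 1/140·R4.
R5 ← R5 + 57051/7000·R4.
R5 ← R5 / (-115413/14239).
R1 ← R1 + 55451/42717·R5.
R2 ← R2 − 2429/14239·R5.
R3 ← R3 − 16609/42717·R5.
R4 ← R4 + 18542/42717·R5.
Reading off the reduced rows gives x_1 = 1, x_2 = -1, x_3 = -6, x_4 = -4, x_5 = 5.

x_1 = 1, x_2 = -1, x_3 = -6, x_4 = -4, x_5 = 5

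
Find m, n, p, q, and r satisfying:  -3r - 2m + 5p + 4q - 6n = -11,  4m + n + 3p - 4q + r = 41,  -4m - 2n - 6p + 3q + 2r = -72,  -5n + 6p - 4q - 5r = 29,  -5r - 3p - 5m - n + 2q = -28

m = 3, n = 6, p = 6, q = -2, r = -3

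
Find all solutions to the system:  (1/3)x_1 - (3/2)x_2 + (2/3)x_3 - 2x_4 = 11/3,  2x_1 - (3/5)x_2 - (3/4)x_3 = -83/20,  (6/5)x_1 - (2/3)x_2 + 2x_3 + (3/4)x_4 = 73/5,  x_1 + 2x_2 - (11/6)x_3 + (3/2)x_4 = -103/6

Row-reduce the augmented matrix:
R1 ← R1 / (1/3).
R2 ← R2 − 2·R1.
R3 ← R3 − 6/5·R1.
R4 ← R4 − 1·R1.
R2 ← R2 / (42/5).
R1 ← R1 + 9/2·R2.
R3 ← R3 − 71/15·R2.
R4 ← R4 − 13/2·R2.
R3 ← R3 / (5737/2520).
R1 ← R1 + 61/112·R3.
R2 ← R2 + 95/168·R3.
R4 ← R4 + 53/336·R3.
R4 ← R4 / (-78179/45896).
R1 ← R1 − 32715/45896·R4.
R2 ← R2 − 39555/22948·R4.
R3 ← R3 − 2994/5737·R4.
Reading off the reduced rows gives x_1 = -2, x_2 = -6, x_3 = 5, x_4 = 4.

x_1 = -2, x_2 = -6, x_3 = 5, x_4 = 4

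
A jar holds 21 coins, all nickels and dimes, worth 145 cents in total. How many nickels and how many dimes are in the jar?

nickels: 13, dimes: 8

Let n = nickels, d = dimes.
  n + d = 21
  5n + 10d = 145
From equation 1: n = 21 − d.
Substitute into equation 2 and solve: d = 8.
Then n = 13.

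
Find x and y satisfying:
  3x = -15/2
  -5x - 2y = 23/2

Row-reduce the augmented matrix:
R1 ← R1 / (3).
R2 ← R2 + 5·R1.
R2 ← R2 / (-2).
Reading off the reduced rows gives x = -5/2, y = 1/2.

x = -5/2, y = 1/2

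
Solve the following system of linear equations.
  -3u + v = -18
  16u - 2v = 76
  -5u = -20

Row-reduce the augmented matrix:
R1 ← R1 / (-3).
R2 ← R2 − 16·R1.
R3 ← R3 + 5·R1.
R2 ← R2 / (10/3).
R1 ← R1 + 1/3·R2.
R3 ← R3 + 5/3·R2.
R3 reduces to 0 = 0, so the extra equation is consistent.
Reading off the reduced rows gives u = 4, v = -6.

u = 4, v = -6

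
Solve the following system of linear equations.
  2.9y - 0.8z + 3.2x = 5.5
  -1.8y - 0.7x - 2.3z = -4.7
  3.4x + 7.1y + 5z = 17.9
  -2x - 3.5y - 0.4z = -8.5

Row-reduce the augmented matrix:
R1 ← R1 / (16/5).
R2 ← R2 + 7/10·R1.
R3 ← R3 − 17/5·R1.
R4 ← R4 + 2·R1.
R2 ← R2 / (-373/320).
R1 ← R1 − 29/32·R2.
R3 ← R3 − 643/160·R2.
R4 ← R4 + 27/16·R2.
R3 ← R3 / (-5004/1865).
R1 ← R1 + 811/373·R3.
R2 ← R2 − 792/373·R3.
R4 ← R4 − 5004/1865·R3.
R4 reduces to 0 = 0, so the extra equation is consistent.
Reading off the reduced rows gives x = -1, y = 3, z = 0.

x = -1, y = 3, z = 0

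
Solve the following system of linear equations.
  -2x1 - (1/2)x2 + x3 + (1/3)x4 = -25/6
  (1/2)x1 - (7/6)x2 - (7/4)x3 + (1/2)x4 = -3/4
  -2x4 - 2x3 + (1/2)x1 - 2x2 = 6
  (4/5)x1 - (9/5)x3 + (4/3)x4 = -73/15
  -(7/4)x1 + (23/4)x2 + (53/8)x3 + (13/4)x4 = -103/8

Row-reduce:
R1 ← R1 / (-2).
R2 ← R2 − 1/2·R1.
R3 ← R3 − 1/2·R1.
R4 ← R4 − 4/5·R1.
R5 ← R5 + 7/4·R1.
R2 ← R2 / (-31/24).
R1 ← R1 − 1/4·R2.
R3 ← R3 + 17/8·R2.
R4 ← R4 + 1/5·R2.
R5 ← R5 − 99/16·R2.
R3 ← R3 / (89/124).
R1 ← R1 + 49/62·R3.
R2 ← R2 − 36/31·R3.
R4 ← R4 + 181/155·R3.
R5 ← R5 + 89/62·R3.
R4 ← R4 / (-294/89).
R1 ← R1 + 860/267·R4.
R2 ← R2 − 374/89·R4.
R3 ← R3 + 1070/267·R4.
Row 5 reduces to 0 = -2, a contradiction. The system is inconsistent.

no solution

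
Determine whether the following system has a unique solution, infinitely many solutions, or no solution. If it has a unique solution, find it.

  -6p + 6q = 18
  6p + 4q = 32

p = 2, q = 5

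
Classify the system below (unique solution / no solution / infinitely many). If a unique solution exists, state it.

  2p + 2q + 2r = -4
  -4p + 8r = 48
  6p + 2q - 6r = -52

Row-reduce:
R1 ← R1 / (2).
R2 ← R2 + 4·R1.
R3 ← R3 − 6·R1.
R2 ← R2 / (4).
R1 ← R1 − 1·R2.
R3 ← R3 + 4·R2.
Rank is 2 with 3 unknowns, leaving r free.

infinitely many solutions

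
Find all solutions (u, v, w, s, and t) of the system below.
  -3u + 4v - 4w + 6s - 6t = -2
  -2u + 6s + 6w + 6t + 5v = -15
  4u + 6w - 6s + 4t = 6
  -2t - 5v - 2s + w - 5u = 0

Row-reduce:
R1 ← R1 / (-3).
R2 ← R2 + 2·R1.
R3 ← R3 − 4·R1.
R4 ← R4 + 5·R1.
R2 ← R2 / (7/3).
R1 ← R1 + 4/3·R2.
R3 ← R3 − 16/3·R2.
R4 ← R4 + 35/3·R2.
R3 ← R3 / (-134/7).
R1 ← R1 − 44/7·R3.
R2 ← R2 − 26/7·R3.
R4 ← R4 − 51·R3.
R4 ← R4 / (-593/67).
R1 ← R1 + 114/67·R4.
R2 ← R2 − 24/67·R4.
R3 ← R3 − 9/67·R4.
Rank is 4 with 5 unknowns, leaving t free.

infinitely many solutions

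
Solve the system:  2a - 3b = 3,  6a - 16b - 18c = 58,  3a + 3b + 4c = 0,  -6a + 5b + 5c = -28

no solution

Row-reduce:
R1 ← R1 / (2).
R2 ← R2 − 6·R1.
R3 ← R3 − 3·R1.
R4 ← R4 + 6·R1.
R2 ← R2 / (-7).
R1 ← R1 + 3/2·R2.
R3 ← R3 − 15/2·R2.
R4 ← R4 + 4·R2.
R3 ← R3 / (-107/7).
R1 ← R1 − 27/7·R3.
R2 ← R2 − 18/7·R3.
R4 ← R4 − 107/7·R3.
Row 4 reduces to 0 = 1, a contradiction. The system is inconsistent.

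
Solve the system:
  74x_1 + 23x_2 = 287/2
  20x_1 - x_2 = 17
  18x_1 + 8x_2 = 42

no solution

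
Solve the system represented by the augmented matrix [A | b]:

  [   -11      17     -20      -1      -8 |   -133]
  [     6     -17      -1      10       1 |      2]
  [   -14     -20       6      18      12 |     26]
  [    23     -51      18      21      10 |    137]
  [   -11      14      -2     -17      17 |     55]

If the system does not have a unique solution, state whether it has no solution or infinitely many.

infinitely many solutions

Row-reduce:
R1 ← R1 / (-11).
R2 ← R2 − 6·R1.
R3 ← R3 + 14·R1.
R4 ← R4 − 23·R1.
R5 ← R5 + 11·R1.
R2 ← R2 / (-85/11).
R1 ← R1 + 17/11·R2.
R3 ← R3 + 458/11·R2.
R4 ← R4 + 170/11·R2.
R5 ← R5 + 3·R2.
R3 ← R3 / (8128/85).
R1 ← R1 − 21/5·R3.
R2 ← R2 − 131/85·R3.
R5 ← R5 − 1923/85·R3.
Swap R4 and R5.
R4 ← R4 / (-24745/2032).
R1 ← R1 + 831/2032·R4.
R2 ← R2 + 1449/2032·R4.
R3 ← R3 + 673/2032·R4.
Rank is 4 with 5 unknowns, leaving x_5 free.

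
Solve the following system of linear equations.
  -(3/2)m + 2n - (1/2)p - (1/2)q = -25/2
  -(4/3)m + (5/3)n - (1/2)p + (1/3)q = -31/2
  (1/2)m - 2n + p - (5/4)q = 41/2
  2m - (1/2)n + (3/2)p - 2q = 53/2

Row-reduce the augmented matrix:
R1 ← R1 / (-3/2).
R2 ← R2 + 4/3·R1.
R3 ← R3 − 1/2·R1.
R4 ← R4 − 2·R1.
R2 ← R2 / (-1/9).
R1 ← R1 + 4/3·R2.
R3 ← R3 + 4/3·R2.
R4 ← R4 − 13/6·R2.
R3 ← R3 / (3/2).
R1 ← R1 − 1·R3.
R2 ← R2 − 1/2·R3.
R4 ← R4 + 1/4·R3.
R4 ← R4 / (257/24).
R1 ← R1 + 11/6·R4.
R2 ← R2 + 41/12·R4.
R3 ← R3 + 43/6·R4.
Reading off the reduced rows gives m = 4, n = -4, p = 3, q = -6.

m = 4, n = -4, p = 3, q = -6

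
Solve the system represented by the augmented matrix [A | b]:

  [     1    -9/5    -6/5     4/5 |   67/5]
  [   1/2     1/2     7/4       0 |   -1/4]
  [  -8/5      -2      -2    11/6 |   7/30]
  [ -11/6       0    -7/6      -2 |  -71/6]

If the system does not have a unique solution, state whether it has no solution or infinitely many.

x_1 = 6, x_2 = -3, x_3 = -1, x_4 = 1

Row-reduce the augmented matrix:
R2 ← R2 − 1/2·R1.
R3 ← R3 + 8/5·R1.
R4 ← R4 + 11/6·R1.
R2 ← R2 / (7/5).
R1 ← R1 + 9/5·R2.
R3 ← R3 + 122/25·R2.
R4 ← R4 + 33/10·R2.
R3 ← R3 / (299/70).
R1 ← R1 − 51/28·R3.
R2 ← R2 − 47/28·R3.
R4 ← R4 − 365/168·R3.
R4 ← R4 / (-50603/21528).
R1 ← R1 + 535/1196·R4.
R2 ← R2 + 3449/3588·R4.
R3 ← R3 − 361/897·R4.
Reading off the reduced rows gives x_1 = 6, x_2 = -3, x_3 = -1, x_4 = 1.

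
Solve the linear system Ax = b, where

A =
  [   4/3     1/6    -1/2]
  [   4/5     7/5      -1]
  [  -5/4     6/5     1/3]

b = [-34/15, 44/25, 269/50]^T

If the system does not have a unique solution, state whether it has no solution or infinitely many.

Row-reduce the augmented matrix:
R1 ← R1 / (4/3).
R2 ← R2 − 4/5·R1.
R3 ← R3 + 5/4·R1.
R2 ← R2 / (13/10).
R1 ← R1 − 1/8·R2.
R3 ← R3 − 217/160·R2.
R3 ← R3 / (116/195).
R1 ← R1 + 4/13·R3.
R2 ← R2 + 7/13·R3.
Reading off the reduced rows gives x_1 = -2, x_2 = 12/5, x_3 = 0.

x_1 = -2, x_2 = 12/5, x_3 = 0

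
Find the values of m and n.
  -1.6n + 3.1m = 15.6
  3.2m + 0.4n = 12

Row-reduce the augmented matrix:
R1 ← R1 / (31/10).
R2 ← R2 − 16/5·R1.
R2 ← R2 / (318/155).
R1 ← R1 + 16/31·R2.
Reading off the reduced rows gives m = 4, n = -2.

m = 4, n = -2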